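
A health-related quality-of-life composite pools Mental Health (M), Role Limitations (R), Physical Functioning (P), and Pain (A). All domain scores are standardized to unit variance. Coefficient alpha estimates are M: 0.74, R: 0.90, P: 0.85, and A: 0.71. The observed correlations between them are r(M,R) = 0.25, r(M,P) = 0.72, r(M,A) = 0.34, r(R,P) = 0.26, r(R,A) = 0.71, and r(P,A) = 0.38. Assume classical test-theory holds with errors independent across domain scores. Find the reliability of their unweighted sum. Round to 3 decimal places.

0.914

Var(M+R+P+A) = 4 + 2·[0.25 + 0.72 + 0.34 + 0.26 + 0.71 + 0.38] = 4 + 5.32 = 9.32.
Because errors are independent across components, Cov(Tᵢ,Tⱼ) = Cov(Xᵢ,Xⱼ); the off-diagonal part of the true-score variance is the same as above.
True-score variance = [0.74 + 0.90 + 0.85 + 0.71] + 5.32 = 3.2 + 5.32 = 8.52.
Reliability = 8.52 / 9.32 = 0.914.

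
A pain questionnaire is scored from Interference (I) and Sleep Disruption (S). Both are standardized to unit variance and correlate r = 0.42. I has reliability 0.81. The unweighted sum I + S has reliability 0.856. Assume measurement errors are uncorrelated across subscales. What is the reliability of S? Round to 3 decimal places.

Var(I+S) = 2 + 2·0.42 = 2.840.
True-score variance = ρ_I + ρ_S + 2·0.42, so 0.856 = (0.81 + ρ_S + 0.84) / 2.840.
ρ_S = 0.856·2.840 − 0.81 − 0.84 = 0.781.

0.781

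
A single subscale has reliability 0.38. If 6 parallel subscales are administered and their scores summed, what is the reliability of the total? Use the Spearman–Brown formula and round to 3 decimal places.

0.786

ρ_k = kρ / (1 + (k−1)ρ) = 6·0.38 / (1 + 5·0.38) = 2.280 / 2.900 = 0.786.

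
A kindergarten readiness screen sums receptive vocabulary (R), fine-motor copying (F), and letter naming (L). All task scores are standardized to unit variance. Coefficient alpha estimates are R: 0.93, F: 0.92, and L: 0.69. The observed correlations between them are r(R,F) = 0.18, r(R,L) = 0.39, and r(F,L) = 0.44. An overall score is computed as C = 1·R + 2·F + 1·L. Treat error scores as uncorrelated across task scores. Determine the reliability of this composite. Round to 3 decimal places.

0.924

Var(C) = 1 + 2² + 1 + 2·[2·0.18 + 0.39 + 2·0.44] = 6 + 3.26 = 9.26.
With uncorrelated errors the cross-covariances are all true-score covariance, so they carry over unchanged; only the diagonal terms shrink to ρᵢσᵢ².
True-score variance = [0.93 + 2²·0.92 + 0.69] + 3.26 = 5.3 + 3.26 = 8.56.
Reliability = 8.56 / 9.26 = 0.924.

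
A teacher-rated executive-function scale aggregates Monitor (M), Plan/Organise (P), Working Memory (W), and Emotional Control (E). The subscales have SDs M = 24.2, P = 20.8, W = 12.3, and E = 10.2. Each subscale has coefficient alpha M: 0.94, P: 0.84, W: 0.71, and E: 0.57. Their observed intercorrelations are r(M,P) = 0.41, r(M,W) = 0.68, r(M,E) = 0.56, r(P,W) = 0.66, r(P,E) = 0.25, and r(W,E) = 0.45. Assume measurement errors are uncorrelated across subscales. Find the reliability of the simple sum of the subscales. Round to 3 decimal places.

Var(M+P+W+E) = 24.2² + 20.8² + 12.3² + 10.2² + 2·[24.2·20.8·0.41 + 24.2·12.3·0.68 + 24.2·10.2·0.56 + 20.8·12.3·0.66 + 20.8·10.2·0.25 + 12.3·10.2·0.45] = 1273.61 + 1650.74 = 2924.35.
With uncorrelated errors the cross-covariances are all true-score covariance, so they carry over unchanged; only the diagonal terms shrink to ρᵢσᵢ².
True-score variance = [24.2²·0.94 + 20.8²·0.84 + 12.3²·0.71 + 10.2²·0.57] + 1650.74 = 1080.64 + 1650.74 = 2731.37.
Reliability = 2731.37 / 2924.35 = 0.934.

0.934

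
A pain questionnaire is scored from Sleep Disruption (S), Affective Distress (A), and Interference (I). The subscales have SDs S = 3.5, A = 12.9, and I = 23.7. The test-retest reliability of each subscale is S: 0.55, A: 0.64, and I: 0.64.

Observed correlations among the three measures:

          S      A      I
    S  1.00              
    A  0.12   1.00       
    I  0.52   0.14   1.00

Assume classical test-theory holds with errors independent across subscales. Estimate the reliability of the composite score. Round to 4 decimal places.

Var(S+A+I) = 3.5² + 12.9² + 23.7² + 2·[3.5·12.9·0.12 + 3.5·23.7·0.52 + 12.9·23.7·0.14] = 740.35 + 182.708 = 923.058.
Under uncorrelated errors the observed covariances equal the true-score covariances, so only the own-variance terms attenuate.
True-score variance = [3.5²·0.55 + 12.9²·0.64 + 23.7²·0.64] + 182.708 = 472.721 + 182.708 = 655.43.
Reliability = 655.43 / 923.058 = 0.7101.

0.7101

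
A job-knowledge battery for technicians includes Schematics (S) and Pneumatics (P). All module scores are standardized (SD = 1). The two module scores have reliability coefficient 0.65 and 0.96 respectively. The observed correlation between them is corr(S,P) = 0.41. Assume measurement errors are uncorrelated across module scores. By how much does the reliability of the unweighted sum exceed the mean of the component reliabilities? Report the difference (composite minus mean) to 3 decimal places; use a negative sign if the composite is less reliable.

0.057

Var(sum) = 2 + 0.82 = 2.82; true-score variance = 1.61 + 0.82 = 2.43; composite reliability = 0.8617.
Mean component reliability = 0.8050.
Difference = 0.8617 − 0.8050 = 0.057.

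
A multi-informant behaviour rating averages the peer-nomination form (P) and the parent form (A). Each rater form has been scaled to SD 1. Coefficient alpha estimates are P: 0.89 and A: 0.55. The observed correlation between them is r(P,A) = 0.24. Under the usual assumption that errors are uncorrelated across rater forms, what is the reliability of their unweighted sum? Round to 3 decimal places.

0.774

Var(P+A) = 2 + 2·[0.24] = 2 + 0.48 = 2.48.
Under uncorrelated errors the observed covariances equal the true-score covariances, so only the own-variance terms attenuate.
True-score variance = [0.89 + 0.55] + 0.48 = 1.44 + 0.48 = 1.92.
Reliability = 1.92 / 2.48 = 0.774.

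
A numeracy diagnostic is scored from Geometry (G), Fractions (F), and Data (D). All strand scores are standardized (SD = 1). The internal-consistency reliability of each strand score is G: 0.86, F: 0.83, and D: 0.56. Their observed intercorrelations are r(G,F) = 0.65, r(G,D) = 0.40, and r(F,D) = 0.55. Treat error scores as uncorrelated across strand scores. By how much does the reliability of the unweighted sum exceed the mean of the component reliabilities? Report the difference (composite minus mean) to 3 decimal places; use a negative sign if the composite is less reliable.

Var(sum) = 3 + 3.2 = 6.2; true-score variance = 2.25 + 3.2 = 5.45; composite reliability = 0.8790.
Mean component reliability = 0.7500.
Difference = 0.8790 − 0.7500 = 0.129.

0.129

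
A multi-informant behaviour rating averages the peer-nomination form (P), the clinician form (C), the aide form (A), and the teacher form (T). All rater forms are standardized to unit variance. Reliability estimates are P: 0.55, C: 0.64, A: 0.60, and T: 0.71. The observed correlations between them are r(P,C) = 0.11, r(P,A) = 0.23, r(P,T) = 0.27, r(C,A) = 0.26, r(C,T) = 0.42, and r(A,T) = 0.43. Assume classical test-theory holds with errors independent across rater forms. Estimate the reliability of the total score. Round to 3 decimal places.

0.798

Var(P+C+A+T) = 4 + 2·[0.11 + 0.23 + 0.27 + 0.26 + 0.42 + 0.43] = 4 + 3.44 = 7.44.
With uncorrelated errors the cross-covariances are all true-score covariance, so they carry over unchanged; only the diagonal terms shrink to ρᵢσᵢ².
True-score variance = [0.55 + 0.64 + 0.60 + 0.71] + 3.44 = 2.5 + 3.44 = 5.94.
Reliability = 5.94 / 7.44 = 0.798.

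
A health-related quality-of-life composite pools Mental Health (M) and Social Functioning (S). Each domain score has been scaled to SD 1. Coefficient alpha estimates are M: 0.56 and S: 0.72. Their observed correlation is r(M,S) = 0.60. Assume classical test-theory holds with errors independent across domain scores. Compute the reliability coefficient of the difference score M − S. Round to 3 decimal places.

Var(M−S) = 1 + 1 − 2·0.60 = 2 − 1.2 = 0.8.
Because errors are independent across components, Cov(Tᵢ,Tⱼ) = Cov(Xᵢ,Xⱼ); the off-diagonal part of the true-score variance is the same as above.
True-score variance = [0.56 + 0.72] − 1.2 = 1.28 − 1.2 = 0.08.
Reliability = 0.08 / 0.8 = 0.100.

0.100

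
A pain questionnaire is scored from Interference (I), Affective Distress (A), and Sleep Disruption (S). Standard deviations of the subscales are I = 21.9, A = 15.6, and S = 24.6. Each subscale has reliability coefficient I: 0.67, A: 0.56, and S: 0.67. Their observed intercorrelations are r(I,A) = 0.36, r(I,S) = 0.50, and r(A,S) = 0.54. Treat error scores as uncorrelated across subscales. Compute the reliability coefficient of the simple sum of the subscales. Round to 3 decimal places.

0.816

Var(I+A+S) = 21.9² + 15.6² + 24.6² + 2·[21.9·15.6·0.36 + 21.9·24.6·0.50 + 15.6·24.6·0.54] = 1328.13 + 1199.18 = 2527.31.
Because errors are independent across components, Cov(Tᵢ,Tⱼ) = Cov(Xᵢ,Xⱼ); the off-diagonal part of the true-score variance is the same as above.
True-score variance = [21.9²·0.67 + 15.6²·0.56 + 24.6²·0.67] + 1199.18 = 863.078 + 1199.18 = 2062.26.
Reliability = 2062.26 / 2527.31 = 0.816.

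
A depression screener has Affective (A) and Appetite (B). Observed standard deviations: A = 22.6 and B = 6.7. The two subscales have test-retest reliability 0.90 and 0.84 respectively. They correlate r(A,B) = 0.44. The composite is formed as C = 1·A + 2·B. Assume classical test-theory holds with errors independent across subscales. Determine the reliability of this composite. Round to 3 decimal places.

0.917

Var(C) = 22.6² + 2²·6.7² + 2·[2·22.6·6.7·0.44] = 690.32 + 266.499 = 956.819.
With uncorrelated errors the cross-covariances are all true-score covariance, so they carry over unchanged; only the diagonal terms shrink to ρᵢσᵢ².
True-score variance = [22.6²·0.90 + 2²·6.7²·0.84] + 266.499 = 610.514 + 266.499 = 877.014.
Reliability = 877.014 / 956.819 = 0.917.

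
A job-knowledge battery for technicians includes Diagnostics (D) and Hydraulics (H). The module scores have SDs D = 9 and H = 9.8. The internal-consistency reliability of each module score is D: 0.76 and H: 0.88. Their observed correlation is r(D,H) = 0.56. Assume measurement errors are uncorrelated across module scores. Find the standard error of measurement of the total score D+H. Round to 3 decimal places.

Var(total) = 177.04 + 98.784 = 275.824.
True-score variance = 146.075 + 98.784 = 244.859, so reliability = 0.8877.
Error variance = 275.824 − 244.859 = 30.9648; SEM = √30.9648 = 5.565.

5.565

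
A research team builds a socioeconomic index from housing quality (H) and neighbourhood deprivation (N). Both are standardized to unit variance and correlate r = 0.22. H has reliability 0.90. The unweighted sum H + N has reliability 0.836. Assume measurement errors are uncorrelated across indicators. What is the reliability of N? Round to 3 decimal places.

0.700

Var(H+N) = 2 + 2·0.22 = 2.440.
True-score variance = ρ_H + ρ_N + 2·0.22, so 0.836 = (0.90 + ρ_N + 0.44) / 2.440.
ρ_N = 0.836·2.440 − 0.90 − 0.44 = 0.700.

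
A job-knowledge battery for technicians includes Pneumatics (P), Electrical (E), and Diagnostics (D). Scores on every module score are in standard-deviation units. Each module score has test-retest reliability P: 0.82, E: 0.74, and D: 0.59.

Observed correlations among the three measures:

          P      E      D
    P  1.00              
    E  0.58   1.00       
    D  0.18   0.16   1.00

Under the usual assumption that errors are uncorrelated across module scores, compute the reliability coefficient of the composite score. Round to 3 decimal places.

Var(P+E+D) = 3 + 2·[0.58 + 0.18 + 0.16] = 3 + 1.84 = 4.84.
Because errors are independent across components, Cov(Tᵢ,Tⱼ) = Cov(Xᵢ,Xⱼ); the off-diagonal part of the true-score variance is the same as above.
True-score variance = [0.82 + 0.74 + 0.59] + 1.84 = 2.15 + 1.84 = 3.99.
Reliability = 3.99 / 4.84 = 0.824.

0.824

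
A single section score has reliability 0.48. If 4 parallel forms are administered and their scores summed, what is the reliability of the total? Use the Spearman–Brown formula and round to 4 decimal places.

ρ_k = kρ / (1 + (k−1)ρ) = 4·0.48 / (1 + 3·0.48) = 1.920 / 2.440 = 0.7869.

0.7869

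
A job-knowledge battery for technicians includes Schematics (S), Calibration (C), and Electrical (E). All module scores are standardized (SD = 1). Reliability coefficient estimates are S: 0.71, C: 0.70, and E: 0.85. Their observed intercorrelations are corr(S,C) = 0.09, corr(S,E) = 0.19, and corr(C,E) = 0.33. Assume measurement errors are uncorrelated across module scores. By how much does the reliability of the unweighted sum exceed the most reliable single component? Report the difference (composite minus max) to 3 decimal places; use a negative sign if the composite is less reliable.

-0.025

Var(sum) = 3 + 1.22 = 4.22; true-score variance = 2.26 + 1.22 = 3.48; composite reliability = 0.8246.
Max component reliability = 0.8500.
Difference = 0.8246 − 0.8500 = -0.025.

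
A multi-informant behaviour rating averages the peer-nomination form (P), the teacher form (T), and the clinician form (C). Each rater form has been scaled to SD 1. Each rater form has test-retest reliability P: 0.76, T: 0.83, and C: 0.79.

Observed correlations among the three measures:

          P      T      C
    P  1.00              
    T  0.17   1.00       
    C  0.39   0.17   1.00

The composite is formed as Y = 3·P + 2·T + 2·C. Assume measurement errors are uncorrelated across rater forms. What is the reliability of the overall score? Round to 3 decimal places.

Var(Y) = 3² + 2² + 2² + 2·[6·0.17 + 6·0.39 + 4·0.17] = 17 + 8.08 = 25.08.
Because errors are independent across components, Cov(Tᵢ,Tⱼ) = Cov(Xᵢ,Xⱼ); the off-diagonal part of the true-score variance is the same as above.
True-score variance = [3²·0.76 + 2²·0.83 + 2²·0.79] + 8.08 = 13.32 + 8.08 = 21.4.
Reliability = 21.4 / 25.08 = 0.853.

0.853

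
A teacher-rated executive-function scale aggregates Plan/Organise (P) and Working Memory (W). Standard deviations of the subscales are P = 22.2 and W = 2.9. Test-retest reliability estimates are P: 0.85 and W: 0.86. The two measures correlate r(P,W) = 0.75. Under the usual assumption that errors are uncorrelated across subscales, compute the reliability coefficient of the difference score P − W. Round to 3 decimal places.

0.814

Var(P−W) = 22.2² + 2.9² − 2·22.2·2.9·0.75 = 501.25 − 96.57 = 404.68.
With uncorrelated errors the cross-covariances are all true-score covariance, so they carry over unchanged; only the diagonal terms shrink to ρᵢσᵢ².
True-score variance = [22.2²·0.85 + 2.9²·0.86] − 96.57 = 426.147 − 96.57 = 329.577.
Reliability = 329.577 / 404.68 = 0.814.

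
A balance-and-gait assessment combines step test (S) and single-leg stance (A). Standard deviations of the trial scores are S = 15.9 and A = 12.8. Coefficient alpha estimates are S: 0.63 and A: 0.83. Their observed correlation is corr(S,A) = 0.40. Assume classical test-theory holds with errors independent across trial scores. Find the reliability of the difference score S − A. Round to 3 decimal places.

Var(S−A) = 15.9² + 12.8² − 2·15.9·12.8·0.40 = 416.65 − 162.816 = 253.834.
With uncorrelated errors the cross-covariances are all true-score covariance, so they carry over unchanged; only the diagonal terms shrink to ρᵢσᵢ².
True-score variance = [15.9²·0.63 + 12.8²·0.83] − 162.816 = 295.258 − 162.816 = 132.442.
Reliability = 132.442 / 253.834 = 0.522.

0.522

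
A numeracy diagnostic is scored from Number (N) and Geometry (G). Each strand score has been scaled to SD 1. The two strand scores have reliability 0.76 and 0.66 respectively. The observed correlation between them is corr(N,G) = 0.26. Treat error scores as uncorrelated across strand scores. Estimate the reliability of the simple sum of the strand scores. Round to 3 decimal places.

0.770

Var(N+G) = 2 + 2·[0.26] = 2 + 0.52 = 2.52.
With uncorrelated errors the cross-covariances are all true-score covariance, so they carry over unchanged; only the diagonal terms shrink to ρᵢσᵢ².
True-score variance = [0.76 + 0.66] + 0.52 = 1.42 + 0.52 = 1.94.
Reliability = 1.94 / 2.52 = 0.770.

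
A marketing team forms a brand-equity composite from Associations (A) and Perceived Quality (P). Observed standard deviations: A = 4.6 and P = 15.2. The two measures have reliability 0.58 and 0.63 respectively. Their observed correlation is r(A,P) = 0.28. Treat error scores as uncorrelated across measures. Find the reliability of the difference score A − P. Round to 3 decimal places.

Var(A−P) = 4.6² + 15.2² − 2·4.6·15.2·0.28 = 252.2 − 39.1552 = 213.045.
With uncorrelated errors the cross-covariances are all true-score covariance, so they carry over unchanged; only the diagonal terms shrink to ρᵢσᵢ².
True-score variance = [4.6²·0.58 + 15.2²·0.63] − 39.1552 = 157.828 − 39.1552 = 118.673.
Reliability = 118.673 / 213.045 = 0.557.

0.557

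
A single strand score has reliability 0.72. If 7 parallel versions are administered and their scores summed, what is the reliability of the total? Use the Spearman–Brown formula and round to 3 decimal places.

ρ_k = kρ / (1 + (k−1)ρ) = 7·0.72 / (1 + 6·0.72) = 5.040 / 5.320 = 0.947.

0.947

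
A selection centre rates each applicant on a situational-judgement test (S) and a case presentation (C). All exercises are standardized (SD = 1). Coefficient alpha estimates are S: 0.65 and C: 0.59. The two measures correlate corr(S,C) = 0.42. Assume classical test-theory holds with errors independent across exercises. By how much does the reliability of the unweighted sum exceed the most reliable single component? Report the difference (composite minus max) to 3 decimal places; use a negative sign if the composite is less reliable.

Var(sum) = 2 + 0.84 = 2.84; true-score variance = 1.24 + 0.84 = 2.08; composite reliability = 0.7324.
Max component reliability = 0.6500.
Difference = 0.7324 − 0.6500 = 0.082.

0.082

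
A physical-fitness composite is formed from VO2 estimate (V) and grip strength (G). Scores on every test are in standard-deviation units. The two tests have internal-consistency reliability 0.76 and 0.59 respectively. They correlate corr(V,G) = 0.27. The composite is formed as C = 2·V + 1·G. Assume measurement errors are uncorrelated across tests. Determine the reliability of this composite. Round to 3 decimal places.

Var(C) = 2² + 1 + 2·[2·0.27] = 5 + 1.08 = 6.08.
Because errors are independent across components, Cov(Tᵢ,Tⱼ) = Cov(Xᵢ,Xⱼ); the off-diagonal part of the true-score variance is the same as above.
True-score variance = [2²·0.76 + 0.59] + 1.08 = 3.63 + 1.08 = 4.71.
Reliability = 4.71 / 6.08 = 0.775.

0.775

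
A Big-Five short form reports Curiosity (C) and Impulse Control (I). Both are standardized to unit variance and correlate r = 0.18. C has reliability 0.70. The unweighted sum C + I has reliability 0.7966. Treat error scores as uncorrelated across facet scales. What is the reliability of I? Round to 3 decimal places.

0.820

Var(C+I) = 2 + 2·0.18 = 2.360.
True-score variance = ρ_C + ρ_I + 2·0.18, so 0.7966 = (0.70 + ρ_I + 0.36) / 2.360.
ρ_I = 0.7966·2.360 − 0.70 − 0.36 = 0.820.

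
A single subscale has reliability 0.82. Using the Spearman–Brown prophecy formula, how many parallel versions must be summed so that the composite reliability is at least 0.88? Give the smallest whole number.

k ≥ ρ*(1−ρ₁)/(ρ₁(1−ρ*)) = 0.88·0.18 / (0.82·0.12) = 1.610.
Smallest integer k = 2.

2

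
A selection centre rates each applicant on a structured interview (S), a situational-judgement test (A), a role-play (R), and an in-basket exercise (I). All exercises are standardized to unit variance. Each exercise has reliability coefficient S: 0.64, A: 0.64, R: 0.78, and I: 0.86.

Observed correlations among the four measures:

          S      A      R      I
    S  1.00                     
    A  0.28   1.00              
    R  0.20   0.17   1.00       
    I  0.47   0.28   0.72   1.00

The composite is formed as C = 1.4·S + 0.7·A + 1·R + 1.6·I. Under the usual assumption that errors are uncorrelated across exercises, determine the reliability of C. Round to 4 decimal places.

0.8822

Var(C) = 1.4² + 0.7² + 1 + 1.6² + 2·[0.98·0.28 + 1.4·0.20 + 2.24·0.47 + 0.7·0.17 + 1.12·0.28 + 1.6·0.72] = 6.01 + 6.3836 = 12.3936.
Because errors are independent across components, Cov(Tᵢ,Tⱼ) = Cov(Xᵢ,Xⱼ); the off-diagonal part of the true-score variance is the same as above.
True-score variance = [1.4²·0.64 + 0.7²·0.64 + 0.78 + 1.6²·0.86] + 6.3836 = 4.5496 + 6.3836 = 10.9332.
Reliability = 10.9332 / 12.3936 = 0.8822.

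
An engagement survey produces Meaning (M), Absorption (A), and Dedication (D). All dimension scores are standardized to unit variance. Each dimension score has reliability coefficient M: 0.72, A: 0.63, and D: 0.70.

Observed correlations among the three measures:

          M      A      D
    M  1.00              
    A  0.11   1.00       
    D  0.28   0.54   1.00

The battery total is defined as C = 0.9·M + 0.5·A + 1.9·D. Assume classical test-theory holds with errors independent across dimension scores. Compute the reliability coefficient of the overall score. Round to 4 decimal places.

0.7923

Var(C) = 0.9² + 0.5² + 1.9² + 2·[0.45·0.11 + 1.71·0.28 + 0.95·0.54] = 4.67 + 2.0826 = 6.7526.
Under uncorrelated errors the observed covariances equal the true-score covariances, so only the own-variance terms attenuate.
True-score variance = [0.9²·0.72 + 0.5²·0.63 + 1.9²·0.70] + 2.0826 = 3.2677 + 2.0826 = 5.3503.
Reliability = 5.3503 / 6.7526 = 0.7923.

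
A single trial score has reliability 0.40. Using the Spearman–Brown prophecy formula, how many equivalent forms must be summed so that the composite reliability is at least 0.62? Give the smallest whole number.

k ≥ ρ*(1−ρ₁)/(ρ₁(1−ρ*)) = 0.62·0.60 / (0.40·0.38) = 2.447.
Smallest integer k = 3.

3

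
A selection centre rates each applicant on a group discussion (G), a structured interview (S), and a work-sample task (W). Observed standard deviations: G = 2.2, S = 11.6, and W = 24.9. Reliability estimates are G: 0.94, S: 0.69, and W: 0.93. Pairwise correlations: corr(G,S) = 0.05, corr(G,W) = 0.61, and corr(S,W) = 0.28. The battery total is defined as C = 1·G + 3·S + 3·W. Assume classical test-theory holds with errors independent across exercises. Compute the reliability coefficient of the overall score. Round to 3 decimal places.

Var(C) = 2.2² + 3²·11.6² + 3²·24.9² + 2·[3·2.2·11.6·0.05 + 3·2.2·24.9·0.61 + 9·11.6·24.9·0.28] = 6795.97 + 1663.9 = 8459.87.
Because errors are independent across components, Cov(Tᵢ,Tⱼ) = Cov(Xᵢ,Xⱼ); the off-diagonal part of the true-score variance is the same as above.
True-score variance = [2.2²·0.94 + 3²·11.6²·0.69 + 3²·24.9²·0.93] + 1663.9 = 6029.65 + 1663.9 = 7693.56.
Reliability = 7693.56 / 8459.87 = 0.909.

0.909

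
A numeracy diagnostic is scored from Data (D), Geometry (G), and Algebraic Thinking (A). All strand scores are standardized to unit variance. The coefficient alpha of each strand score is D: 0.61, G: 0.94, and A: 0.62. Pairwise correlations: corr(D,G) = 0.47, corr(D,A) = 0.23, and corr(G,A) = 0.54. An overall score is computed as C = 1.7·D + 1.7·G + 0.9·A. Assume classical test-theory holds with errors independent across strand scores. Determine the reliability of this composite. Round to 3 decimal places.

0.862

Var(C) = 1.7² + 1.7² + 0.9² + 2·[2.89·0.47 + 1.53·0.23 + 1.53·0.54] = 6.59 + 5.0728 = 11.6628.
Under uncorrelated errors the observed covariances equal the true-score covariances, so only the own-variance terms attenuate.
True-score variance = [1.7²·0.61 + 1.7²·0.94 + 0.9²·0.62] + 5.0728 = 4.9817 + 5.0728 = 10.0545.
Reliability = 10.0545 / 11.6628 = 0.862.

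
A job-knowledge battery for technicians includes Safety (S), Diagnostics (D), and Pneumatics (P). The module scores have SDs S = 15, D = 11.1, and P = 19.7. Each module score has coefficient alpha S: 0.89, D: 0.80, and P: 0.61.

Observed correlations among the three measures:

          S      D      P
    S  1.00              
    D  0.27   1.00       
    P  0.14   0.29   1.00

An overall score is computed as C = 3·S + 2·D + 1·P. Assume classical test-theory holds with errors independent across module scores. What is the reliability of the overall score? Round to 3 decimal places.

0.880

Var(C) = 3²·15² + 2²·11.1² + 19.7² + 2·[6·15·11.1·0.27 + 3·15·19.7·0.14 + 2·11.1·19.7·0.29] = 2905.93 + 1041.34 = 3947.27.
With uncorrelated errors the cross-covariances are all true-score covariance, so they carry over unchanged; only the diagonal terms shrink to ρᵢσᵢ².
True-score variance = [3²·15²·0.89 + 2²·11.1²·0.80 + 19.7²·0.61] + 1041.34 = 2433.26 + 1041.34 = 3474.59.
Reliability = 3474.59 / 3947.27 = 0.880.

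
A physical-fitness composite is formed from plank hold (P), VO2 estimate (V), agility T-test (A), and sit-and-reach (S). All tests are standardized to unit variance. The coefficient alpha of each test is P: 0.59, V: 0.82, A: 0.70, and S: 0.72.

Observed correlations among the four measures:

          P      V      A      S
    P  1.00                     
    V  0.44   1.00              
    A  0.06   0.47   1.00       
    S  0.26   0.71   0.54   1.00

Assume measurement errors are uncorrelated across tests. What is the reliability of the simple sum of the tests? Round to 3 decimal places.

Var(P+V+A+S) = 4 + 2·[0.44 + 0.06 + 0.26 + 0.47 + 0.71 + 0.54] = 4 + 4.96 = 8.96.
Under uncorrelated errors the observed covariances equal the true-score covariances, so only the own-variance terms attenuate.
True-score variance = [0.59 + 0.82 + 0.70 + 0.72] + 4.96 = 2.83 + 4.96 = 7.79.
Reliability = 7.79 / 8.96 = 0.869.

0.869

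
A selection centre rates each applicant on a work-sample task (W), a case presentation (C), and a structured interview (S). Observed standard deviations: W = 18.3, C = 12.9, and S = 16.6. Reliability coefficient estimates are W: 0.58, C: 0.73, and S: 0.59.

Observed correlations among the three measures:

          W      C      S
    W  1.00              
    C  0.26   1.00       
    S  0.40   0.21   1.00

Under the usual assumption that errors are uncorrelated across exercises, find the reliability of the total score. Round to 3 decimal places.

0.758

Var(W+C+S) = 18.3² + 12.9² + 16.6² + 2·[18.3·12.9·0.26 + 18.3·16.6·0.40 + 12.9·16.6·0.21] = 776.86 + 455.719 = 1232.58.
Because errors are independent across components, Cov(Tᵢ,Tⱼ) = Cov(Xᵢ,Xⱼ); the off-diagonal part of the true-score variance is the same as above.
True-score variance = [18.3²·0.58 + 12.9²·0.73 + 16.6²·0.59] + 455.719 = 478.296 + 455.719 = 934.015.
Reliability = 934.015 / 1232.58 = 0.758.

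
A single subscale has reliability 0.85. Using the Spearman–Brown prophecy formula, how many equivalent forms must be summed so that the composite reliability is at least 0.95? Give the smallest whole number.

k ≥ ρ*(1−ρ₁)/(ρ₁(1−ρ*)) = 0.95·0.15 / (0.85·0.05) = 3.353.
Smallest integer k = 4.

4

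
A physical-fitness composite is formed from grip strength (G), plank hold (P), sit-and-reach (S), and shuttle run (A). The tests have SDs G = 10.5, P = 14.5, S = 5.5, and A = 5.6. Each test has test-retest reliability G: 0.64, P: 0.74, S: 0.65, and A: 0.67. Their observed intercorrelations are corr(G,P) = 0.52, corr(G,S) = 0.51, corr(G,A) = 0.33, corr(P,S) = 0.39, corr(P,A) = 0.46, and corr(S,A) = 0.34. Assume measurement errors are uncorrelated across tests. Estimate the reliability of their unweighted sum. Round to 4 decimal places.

0.8552

Var(G+P+S+A) = 10.5² + 14.5² + 5.5² + 5.6² + 2·[10.5·14.5·0.52 + 10.5·5.5·0.51 + 10.5·5.6·0.33 + 14.5·5.5·0.39 + 14.5·5.6·0.46 + 5.5·5.6·0.34] = 382.11 + 413.906 = 796.016.
Under uncorrelated errors the observed covariances equal the true-score covariances, so only the own-variance terms attenuate.
True-score variance = [10.5²·0.64 + 14.5²·0.74 + 5.5²·0.65 + 5.6²·0.67] + 413.906 = 266.819 + 413.906 = 680.725.
Reliability = 680.725 / 796.016 = 0.8552.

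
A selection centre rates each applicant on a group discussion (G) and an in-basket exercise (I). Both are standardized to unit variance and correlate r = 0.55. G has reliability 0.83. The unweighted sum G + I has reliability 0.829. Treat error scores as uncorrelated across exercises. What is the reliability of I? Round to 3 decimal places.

0.640

Var(G+I) = 2 + 2·0.55 = 3.100.
True-score variance = ρ_G + ρ_I + 2·0.55, so 0.829 = (0.83 + ρ_I + 1.10) / 3.100.
ρ_I = 0.829·3.100 − 0.83 − 1.10 = 0.640.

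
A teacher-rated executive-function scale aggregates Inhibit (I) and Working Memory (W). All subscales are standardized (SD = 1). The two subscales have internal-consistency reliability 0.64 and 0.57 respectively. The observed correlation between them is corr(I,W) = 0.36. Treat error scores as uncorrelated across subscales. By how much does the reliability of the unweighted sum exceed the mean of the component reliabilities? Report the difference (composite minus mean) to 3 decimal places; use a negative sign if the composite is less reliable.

0.105

Var(sum) = 2 + 0.72 = 2.72; true-score variance = 1.21 + 0.72 = 1.93; composite reliability = 0.7096.
Mean component reliability = 0.6050.
Difference = 0.7096 − 0.6050 = 0.105.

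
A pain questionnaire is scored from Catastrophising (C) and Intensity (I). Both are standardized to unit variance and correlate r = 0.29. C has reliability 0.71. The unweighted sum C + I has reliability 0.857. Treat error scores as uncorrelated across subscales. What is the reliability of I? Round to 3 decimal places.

0.921

Var(C+I) = 2 + 2·0.29 = 2.580.
True-score variance = ρ_C + ρ_I + 2·0.29, so 0.857 = (0.71 + ρ_I + 0.58) / 2.580.
ρ_I = 0.857·2.580 − 0.71 − 0.58 = 0.921.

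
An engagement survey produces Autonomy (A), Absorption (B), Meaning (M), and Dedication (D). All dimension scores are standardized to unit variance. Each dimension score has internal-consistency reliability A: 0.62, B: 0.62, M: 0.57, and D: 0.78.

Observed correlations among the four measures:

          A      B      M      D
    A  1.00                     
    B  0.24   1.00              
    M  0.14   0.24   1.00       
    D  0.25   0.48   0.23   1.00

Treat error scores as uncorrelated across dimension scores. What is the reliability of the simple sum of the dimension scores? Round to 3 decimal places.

0.803

Var(A+B+M+D) = 4 + 2·[0.24 + 0.14 + 0.25 + 0.24 + 0.48 + 0.23] = 4 + 3.16 = 7.16.
Under uncorrelated errors the observed covariances equal the true-score covariances, so only the own-variance terms attenuate.
True-score variance = [0.62 + 0.62 + 0.57 + 0.78] + 3.16 = 2.59 + 3.16 = 5.75.
Reliability = 5.75 / 7.16 = 0.803.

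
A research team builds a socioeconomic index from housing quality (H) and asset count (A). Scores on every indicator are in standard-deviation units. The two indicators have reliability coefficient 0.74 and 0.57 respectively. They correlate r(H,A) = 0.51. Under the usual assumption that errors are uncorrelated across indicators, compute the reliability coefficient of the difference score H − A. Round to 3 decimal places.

0.296

Var(H−A) = 1 + 1 − 2·0.51 = 2 − 1.02 = 0.98.
Because errors are independent across components, Cov(Tᵢ,Tⱼ) = Cov(Xᵢ,Xⱼ); the off-diagonal part of the true-score variance is the same as above.
True-score variance = [0.74 + 0.57] − 1.02 = 1.31 − 1.02 = 0.29.
Reliability = 0.29 / 0.98 = 0.296.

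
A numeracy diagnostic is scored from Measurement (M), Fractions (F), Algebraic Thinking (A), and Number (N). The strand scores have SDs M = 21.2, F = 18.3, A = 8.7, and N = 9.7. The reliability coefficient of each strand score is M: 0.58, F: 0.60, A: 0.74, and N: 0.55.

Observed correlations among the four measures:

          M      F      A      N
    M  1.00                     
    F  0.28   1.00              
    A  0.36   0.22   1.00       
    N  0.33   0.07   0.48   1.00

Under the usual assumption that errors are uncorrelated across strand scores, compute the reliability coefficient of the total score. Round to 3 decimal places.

0.762

Var(M+F+A+N) = 21.2² + 18.3² + 8.7² + 9.7² + 2·[21.2·18.3·0.28 + 21.2·8.7·0.36 + 21.2·9.7·0.33 + 18.3·8.7·0.22 + 18.3·9.7·0.07 + 8.7·9.7·0.48] = 954.11 + 661.695 = 1615.81.
Because errors are independent across components, Cov(Tᵢ,Tⱼ) = Cov(Xᵢ,Xⱼ); the off-diagonal part of the true-score variance is the same as above.
True-score variance = [21.2²·0.58 + 18.3²·0.60 + 8.7²·0.74 + 9.7²·0.55] + 661.695 = 569.369 + 661.695 = 1231.06.
Reliability = 1231.06 / 1615.81 = 0.762.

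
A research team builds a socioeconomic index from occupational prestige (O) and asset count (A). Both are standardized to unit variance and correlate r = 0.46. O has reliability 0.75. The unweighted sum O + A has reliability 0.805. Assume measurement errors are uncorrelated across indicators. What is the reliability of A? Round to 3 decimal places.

Var(O+A) = 2 + 2·0.46 = 2.920.
True-score variance = ρ_O + ρ_A + 2·0.46, so 0.805 = (0.75 + ρ_A + 0.92) / 2.920.
ρ_A = 0.805·2.920 − 0.75 − 0.92 = 0.681.

0.681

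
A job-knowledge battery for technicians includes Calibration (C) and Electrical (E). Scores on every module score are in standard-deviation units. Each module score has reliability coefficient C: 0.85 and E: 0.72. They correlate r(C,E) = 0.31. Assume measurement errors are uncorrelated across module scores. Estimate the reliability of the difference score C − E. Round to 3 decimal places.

Var(C−E) = 1 + 1 − 2·0.31 = 2 − 0.62 = 1.38.
With uncorrelated errors the cross-covariances are all true-score covariance, so they carry over unchanged; only the diagonal terms shrink to ρᵢσᵢ².
True-score variance = [0.85 + 0.72] − 0.62 = 1.57 − 0.62 = 0.95.
Reliability = 0.95 / 1.38 = 0.688.

0.688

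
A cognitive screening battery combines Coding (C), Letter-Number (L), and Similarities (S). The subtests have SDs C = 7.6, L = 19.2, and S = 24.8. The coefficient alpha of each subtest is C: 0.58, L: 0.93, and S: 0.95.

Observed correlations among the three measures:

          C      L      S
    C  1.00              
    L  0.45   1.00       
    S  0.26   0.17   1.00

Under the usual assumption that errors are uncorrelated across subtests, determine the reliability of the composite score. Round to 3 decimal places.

Var(C+L+S) = 7.6² + 19.2² + 24.8² + 2·[7.6·19.2·0.45 + 7.6·24.8·0.26 + 19.2·24.8·0.17] = 1041.44 + 391.232 = 1432.67.
Under uncorrelated errors the observed covariances equal the true-score covariances, so only the own-variance terms attenuate.
True-score variance = [7.6²·0.58 + 19.2²·0.93 + 24.8²·0.95] + 391.232 = 960.624 + 391.232 = 1351.86.
Reliability = 1351.86 / 1432.67 = 0.944.

0.944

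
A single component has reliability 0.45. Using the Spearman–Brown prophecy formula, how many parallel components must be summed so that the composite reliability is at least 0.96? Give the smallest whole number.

30

k ≥ ρ*(1−ρ₁)/(ρ₁(1−ρ*)) = 0.96·0.55 / (0.45·0.04) = 29.333.
Smallest integer k = 30.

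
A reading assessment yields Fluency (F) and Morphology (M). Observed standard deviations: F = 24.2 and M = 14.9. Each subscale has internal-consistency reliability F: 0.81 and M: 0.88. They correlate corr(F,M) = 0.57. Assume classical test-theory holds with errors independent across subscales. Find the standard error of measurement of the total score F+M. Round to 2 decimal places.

11.74

Var(total) = 807.65 + 411.061 = 1218.71.
True-score variance = 669.737 + 411.061 = 1080.8, so reliability = 0.8868.
Error variance = 1218.71 − 1080.8 = 137.913; SEM = √137.913 = 11.74.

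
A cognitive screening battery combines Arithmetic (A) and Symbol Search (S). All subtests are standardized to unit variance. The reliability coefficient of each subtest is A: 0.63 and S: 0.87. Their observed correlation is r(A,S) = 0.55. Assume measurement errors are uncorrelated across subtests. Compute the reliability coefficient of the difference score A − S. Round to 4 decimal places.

Var(A−S) = 1 + 1 − 2·0.55 = 2 − 1.1 = 0.9.
Because errors are independent across components, Cov(Tᵢ,Tⱼ) = Cov(Xᵢ,Xⱼ); the off-diagonal part of the true-score variance is the same as above.
True-score variance = [0.63 + 0.87] − 1.1 = 1.5 − 1.1 = 0.4.
Reliability = 0.4 / 0.9 = 0.4444.

0.4444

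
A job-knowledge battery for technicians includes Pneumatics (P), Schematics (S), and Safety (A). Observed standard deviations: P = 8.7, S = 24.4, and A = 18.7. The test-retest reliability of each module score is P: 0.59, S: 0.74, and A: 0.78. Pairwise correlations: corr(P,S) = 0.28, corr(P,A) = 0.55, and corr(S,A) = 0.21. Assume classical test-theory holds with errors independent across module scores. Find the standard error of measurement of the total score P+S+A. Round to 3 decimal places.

16.210

Var(total) = 1020.74 + 489.473 = 1510.21.
True-score variance = 757.982 + 489.473 = 1247.46, so reliability = 0.8260.
Error variance = 1510.21 − 1247.46 = 262.758; SEM = √262.758 = 16.210.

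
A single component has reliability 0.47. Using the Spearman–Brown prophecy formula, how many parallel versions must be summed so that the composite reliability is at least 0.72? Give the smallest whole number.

3

k ≥ ρ*(1−ρ₁)/(ρ₁(1−ρ*)) = 0.72·0.53 / (0.47·0.28) = 2.900.
Smallest integer k = 3.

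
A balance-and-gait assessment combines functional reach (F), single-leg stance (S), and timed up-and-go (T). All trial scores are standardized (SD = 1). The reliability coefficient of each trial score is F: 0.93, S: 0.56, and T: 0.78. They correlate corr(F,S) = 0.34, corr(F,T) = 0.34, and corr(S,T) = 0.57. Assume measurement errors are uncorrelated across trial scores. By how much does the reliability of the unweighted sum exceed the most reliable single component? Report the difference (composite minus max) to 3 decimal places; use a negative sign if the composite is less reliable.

Var(sum) = 3 + 2.5 = 5.5; true-score variance = 2.27 + 2.5 = 4.77; composite reliability = 0.8673.
Max component reliability = 0.9300.
Difference = 0.8673 − 0.9300 = -0.063.

-0.063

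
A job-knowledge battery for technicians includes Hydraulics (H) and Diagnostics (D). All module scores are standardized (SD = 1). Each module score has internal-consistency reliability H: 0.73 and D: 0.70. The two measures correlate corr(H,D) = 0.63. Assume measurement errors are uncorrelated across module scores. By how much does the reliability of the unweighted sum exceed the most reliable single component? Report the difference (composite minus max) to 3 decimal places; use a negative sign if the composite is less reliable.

Var(sum) = 2 + 1.26 = 3.26; true-score variance = 1.43 + 1.26 = 2.69; composite reliability = 0.8252.
Max component reliability = 0.7300.
Difference = 0.8252 − 0.7300 = 0.095.

0.095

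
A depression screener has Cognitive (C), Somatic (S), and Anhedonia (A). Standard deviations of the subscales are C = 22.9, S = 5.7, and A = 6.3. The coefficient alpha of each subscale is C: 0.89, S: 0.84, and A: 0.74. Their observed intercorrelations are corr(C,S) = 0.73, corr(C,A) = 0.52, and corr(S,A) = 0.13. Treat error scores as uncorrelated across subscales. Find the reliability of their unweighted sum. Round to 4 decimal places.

0.9227

Var(C+S+A) = 22.9² + 5.7² + 6.3² + 2·[22.9·5.7·0.73 + 22.9·6.3·0.52 + 5.7·6.3·0.13] = 596.59 + 349.951 = 946.541.
Under uncorrelated errors the observed covariances equal the true-score covariances, so only the own-variance terms attenuate.
True-score variance = [22.9²·0.89 + 5.7²·0.84 + 6.3²·0.74] + 349.951 = 523.387 + 349.951 = 873.338.
Reliability = 873.338 / 946.541 = 0.9227.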